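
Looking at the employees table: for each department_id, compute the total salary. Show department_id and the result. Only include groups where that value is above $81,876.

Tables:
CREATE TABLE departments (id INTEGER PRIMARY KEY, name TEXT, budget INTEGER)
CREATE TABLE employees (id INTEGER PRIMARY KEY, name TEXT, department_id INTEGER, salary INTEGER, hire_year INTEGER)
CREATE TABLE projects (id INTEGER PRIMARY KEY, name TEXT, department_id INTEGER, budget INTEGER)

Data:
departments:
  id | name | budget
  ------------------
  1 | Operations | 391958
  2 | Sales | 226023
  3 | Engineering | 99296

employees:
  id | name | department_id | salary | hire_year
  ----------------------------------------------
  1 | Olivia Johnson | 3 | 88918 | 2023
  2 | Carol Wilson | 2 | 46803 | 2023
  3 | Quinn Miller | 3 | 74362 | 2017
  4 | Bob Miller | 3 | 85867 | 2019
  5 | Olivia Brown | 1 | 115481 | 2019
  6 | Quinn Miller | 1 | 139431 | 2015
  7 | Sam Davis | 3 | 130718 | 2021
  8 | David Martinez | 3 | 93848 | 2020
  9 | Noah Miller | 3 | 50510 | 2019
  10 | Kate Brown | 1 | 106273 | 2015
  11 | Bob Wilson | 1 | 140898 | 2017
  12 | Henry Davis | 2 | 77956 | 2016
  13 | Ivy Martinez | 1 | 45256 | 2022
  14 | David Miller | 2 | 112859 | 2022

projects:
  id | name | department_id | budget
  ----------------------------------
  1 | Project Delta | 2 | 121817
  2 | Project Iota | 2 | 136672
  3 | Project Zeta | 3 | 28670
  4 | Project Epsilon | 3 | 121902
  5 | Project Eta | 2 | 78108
SELECT department_id, SUM(salary) AS sum_salary FROM employees GROUP BY department_id HAVING SUM(salary) > 81876

Execution result:
department_id | sum_salary
1 | 547339
2 | 237618
3 | 524223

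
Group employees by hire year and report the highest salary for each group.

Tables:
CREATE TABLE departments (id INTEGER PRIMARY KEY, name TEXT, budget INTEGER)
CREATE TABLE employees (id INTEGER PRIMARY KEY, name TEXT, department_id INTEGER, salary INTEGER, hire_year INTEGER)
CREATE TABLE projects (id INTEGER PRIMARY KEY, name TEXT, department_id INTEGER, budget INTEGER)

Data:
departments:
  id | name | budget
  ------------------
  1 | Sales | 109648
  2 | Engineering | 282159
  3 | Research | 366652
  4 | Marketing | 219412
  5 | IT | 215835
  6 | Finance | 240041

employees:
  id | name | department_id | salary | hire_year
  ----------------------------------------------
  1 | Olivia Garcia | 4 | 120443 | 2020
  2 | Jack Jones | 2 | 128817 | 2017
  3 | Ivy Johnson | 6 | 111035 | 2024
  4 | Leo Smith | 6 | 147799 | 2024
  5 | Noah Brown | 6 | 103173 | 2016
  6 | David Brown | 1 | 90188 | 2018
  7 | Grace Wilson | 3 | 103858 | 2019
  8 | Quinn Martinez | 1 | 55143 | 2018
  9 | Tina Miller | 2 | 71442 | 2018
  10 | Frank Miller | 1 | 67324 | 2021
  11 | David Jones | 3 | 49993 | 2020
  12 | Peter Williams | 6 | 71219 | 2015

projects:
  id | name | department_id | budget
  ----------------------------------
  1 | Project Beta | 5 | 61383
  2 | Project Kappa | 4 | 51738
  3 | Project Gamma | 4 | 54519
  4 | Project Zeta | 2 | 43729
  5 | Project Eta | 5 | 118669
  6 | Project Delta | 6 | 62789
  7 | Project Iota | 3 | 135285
SELECT hire_year, MAX(salary) AS max_salary FROM employees GROUP BY hire_year

Execution result:
hire_year | max_salary
2015 | 71219
2016 | 103173
2017 | 128817
2018 | 90188
2019 | 103858
2020 | 120443
2021 | 67324
2024 | 147799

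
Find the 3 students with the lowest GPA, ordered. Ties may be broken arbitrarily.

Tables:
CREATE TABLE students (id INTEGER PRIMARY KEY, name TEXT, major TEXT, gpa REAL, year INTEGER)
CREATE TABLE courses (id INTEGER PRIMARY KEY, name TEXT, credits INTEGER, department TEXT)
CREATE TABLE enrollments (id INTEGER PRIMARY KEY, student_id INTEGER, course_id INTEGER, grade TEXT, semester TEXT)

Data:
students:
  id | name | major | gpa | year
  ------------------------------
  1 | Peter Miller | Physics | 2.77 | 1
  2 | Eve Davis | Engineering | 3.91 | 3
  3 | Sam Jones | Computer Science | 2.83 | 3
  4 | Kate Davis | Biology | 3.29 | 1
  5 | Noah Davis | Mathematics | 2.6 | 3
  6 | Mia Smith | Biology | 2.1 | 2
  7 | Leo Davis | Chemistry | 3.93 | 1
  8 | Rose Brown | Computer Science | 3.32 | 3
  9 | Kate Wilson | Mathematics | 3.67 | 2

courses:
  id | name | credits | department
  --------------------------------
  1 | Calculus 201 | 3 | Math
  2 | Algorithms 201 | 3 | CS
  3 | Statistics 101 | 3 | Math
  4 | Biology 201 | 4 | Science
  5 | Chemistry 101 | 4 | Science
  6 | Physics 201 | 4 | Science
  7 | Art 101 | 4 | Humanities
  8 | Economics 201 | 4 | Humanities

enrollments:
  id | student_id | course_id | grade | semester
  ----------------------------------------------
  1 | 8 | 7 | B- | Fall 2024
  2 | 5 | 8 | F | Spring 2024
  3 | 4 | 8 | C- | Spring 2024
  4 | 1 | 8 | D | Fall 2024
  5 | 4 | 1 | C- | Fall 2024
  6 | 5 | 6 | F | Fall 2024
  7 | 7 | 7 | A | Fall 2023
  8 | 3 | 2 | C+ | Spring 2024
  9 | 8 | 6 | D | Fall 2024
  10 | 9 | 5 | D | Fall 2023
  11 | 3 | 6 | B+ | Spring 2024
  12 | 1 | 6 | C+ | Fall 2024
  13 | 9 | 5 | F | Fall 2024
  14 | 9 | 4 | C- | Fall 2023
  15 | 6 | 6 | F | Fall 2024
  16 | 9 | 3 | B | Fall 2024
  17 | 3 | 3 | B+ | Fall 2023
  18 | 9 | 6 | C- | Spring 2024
SELECT name, gpa FROM students ORDER BY gpa ASC LIMIT 3

Execution result:
name | gpa
Mia Smith | 2.10
Noah Davis | 2.60
Peter Miller | 2.77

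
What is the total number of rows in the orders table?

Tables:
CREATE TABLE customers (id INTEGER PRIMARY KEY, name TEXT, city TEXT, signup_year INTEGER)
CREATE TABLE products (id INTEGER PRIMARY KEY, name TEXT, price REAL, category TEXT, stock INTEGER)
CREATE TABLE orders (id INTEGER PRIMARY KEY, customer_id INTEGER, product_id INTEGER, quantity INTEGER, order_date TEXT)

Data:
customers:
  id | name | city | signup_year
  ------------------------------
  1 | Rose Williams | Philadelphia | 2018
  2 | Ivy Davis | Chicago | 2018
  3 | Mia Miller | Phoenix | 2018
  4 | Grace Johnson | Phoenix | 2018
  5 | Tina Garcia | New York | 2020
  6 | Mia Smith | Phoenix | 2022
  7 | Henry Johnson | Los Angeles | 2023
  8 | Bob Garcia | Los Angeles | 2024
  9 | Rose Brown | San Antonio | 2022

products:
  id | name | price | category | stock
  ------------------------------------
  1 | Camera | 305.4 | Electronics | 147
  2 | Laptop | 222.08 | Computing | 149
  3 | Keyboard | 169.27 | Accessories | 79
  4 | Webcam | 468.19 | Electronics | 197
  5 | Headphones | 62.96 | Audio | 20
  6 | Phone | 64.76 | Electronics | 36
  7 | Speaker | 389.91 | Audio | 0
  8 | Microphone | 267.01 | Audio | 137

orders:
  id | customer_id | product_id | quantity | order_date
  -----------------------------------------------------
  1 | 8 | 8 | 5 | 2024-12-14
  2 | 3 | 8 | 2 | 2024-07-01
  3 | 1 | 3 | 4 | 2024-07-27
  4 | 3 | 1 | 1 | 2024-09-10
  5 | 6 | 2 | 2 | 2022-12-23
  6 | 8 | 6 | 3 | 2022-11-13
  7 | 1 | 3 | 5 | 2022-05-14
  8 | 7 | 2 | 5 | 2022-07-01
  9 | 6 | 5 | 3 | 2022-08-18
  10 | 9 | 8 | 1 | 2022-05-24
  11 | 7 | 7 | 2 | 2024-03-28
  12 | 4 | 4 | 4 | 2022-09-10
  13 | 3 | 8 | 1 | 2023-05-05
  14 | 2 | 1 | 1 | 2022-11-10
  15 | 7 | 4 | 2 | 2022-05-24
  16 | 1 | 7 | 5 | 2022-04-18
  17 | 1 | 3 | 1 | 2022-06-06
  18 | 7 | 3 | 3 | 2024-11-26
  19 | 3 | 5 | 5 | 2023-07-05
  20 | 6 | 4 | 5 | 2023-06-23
SELECT COUNT(*) FROM orders

Execution result:
20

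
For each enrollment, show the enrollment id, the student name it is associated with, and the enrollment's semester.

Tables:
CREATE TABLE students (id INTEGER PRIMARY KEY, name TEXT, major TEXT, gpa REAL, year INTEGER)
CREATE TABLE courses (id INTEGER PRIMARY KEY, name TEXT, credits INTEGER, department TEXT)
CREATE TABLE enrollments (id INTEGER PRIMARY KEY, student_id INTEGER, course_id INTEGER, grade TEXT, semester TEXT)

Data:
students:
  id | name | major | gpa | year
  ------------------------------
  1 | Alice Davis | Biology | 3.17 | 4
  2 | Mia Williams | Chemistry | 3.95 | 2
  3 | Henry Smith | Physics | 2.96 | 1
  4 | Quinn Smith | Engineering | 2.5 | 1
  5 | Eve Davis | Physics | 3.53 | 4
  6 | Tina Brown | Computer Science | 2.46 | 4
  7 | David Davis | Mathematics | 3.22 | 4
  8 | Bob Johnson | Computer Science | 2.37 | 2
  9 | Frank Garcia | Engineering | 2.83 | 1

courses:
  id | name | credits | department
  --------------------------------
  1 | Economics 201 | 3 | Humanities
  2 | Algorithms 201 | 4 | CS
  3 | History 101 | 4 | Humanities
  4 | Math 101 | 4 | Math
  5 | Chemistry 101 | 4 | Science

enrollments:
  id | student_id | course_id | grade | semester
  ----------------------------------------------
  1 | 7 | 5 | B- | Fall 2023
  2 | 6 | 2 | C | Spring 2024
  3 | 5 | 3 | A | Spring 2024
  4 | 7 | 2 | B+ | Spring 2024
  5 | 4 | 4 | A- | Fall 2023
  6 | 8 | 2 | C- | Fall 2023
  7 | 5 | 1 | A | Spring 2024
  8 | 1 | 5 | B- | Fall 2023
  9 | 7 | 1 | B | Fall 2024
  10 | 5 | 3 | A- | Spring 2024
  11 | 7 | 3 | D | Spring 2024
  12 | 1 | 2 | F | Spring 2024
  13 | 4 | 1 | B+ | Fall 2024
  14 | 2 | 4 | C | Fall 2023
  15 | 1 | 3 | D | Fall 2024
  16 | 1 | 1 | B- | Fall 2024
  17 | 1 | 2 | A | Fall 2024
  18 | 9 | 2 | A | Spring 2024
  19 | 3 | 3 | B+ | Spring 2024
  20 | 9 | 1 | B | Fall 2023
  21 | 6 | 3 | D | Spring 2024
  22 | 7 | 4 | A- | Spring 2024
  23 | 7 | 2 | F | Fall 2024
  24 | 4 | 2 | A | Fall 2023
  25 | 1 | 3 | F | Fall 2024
SELECT c.id, p.name AS student, c.semester FROM enrollments c JOIN students p ON c.student_id = p.id

Execution result:
id | student | semester
1 | David Davis | Fall 2023
2 | Tina Brown | Spring 2024
3 | Eve Davis | Spring 2024
4 | David Davis | Spring 2024
5 | Quinn Smith | Fall 2023
6 | Bob Johnson | Fall 2023
7 | Eve Davis | Spring 2024
8 | Alice Davis | Fall 2023
9 | David Davis | Fall 2024
10 | Eve Davis | Spring 2024
11 | David Davis | Spring 2024
12 | Alice Davis | Spring 2024
13 | Quinn Smith | Fall 2024
14 | Mia Williams | Fall 2023
15 | Alice Davis | Fall 2024
16 | Alice Davis | Fall 2024
17 | Alice Davis | Fall 2024
18 | Frank Garcia | Spring 2024
19 | Henry Smith | Spring 2024
20 | Frank Garcia | Fall 2023
21 | Tina Brown | Spring 2024
22 | David Davis | Spring 2024
23 | David Davis | Fall 2024
24 | Quinn Smith | Fall 2023
25 | Alice Davis | Fall 2024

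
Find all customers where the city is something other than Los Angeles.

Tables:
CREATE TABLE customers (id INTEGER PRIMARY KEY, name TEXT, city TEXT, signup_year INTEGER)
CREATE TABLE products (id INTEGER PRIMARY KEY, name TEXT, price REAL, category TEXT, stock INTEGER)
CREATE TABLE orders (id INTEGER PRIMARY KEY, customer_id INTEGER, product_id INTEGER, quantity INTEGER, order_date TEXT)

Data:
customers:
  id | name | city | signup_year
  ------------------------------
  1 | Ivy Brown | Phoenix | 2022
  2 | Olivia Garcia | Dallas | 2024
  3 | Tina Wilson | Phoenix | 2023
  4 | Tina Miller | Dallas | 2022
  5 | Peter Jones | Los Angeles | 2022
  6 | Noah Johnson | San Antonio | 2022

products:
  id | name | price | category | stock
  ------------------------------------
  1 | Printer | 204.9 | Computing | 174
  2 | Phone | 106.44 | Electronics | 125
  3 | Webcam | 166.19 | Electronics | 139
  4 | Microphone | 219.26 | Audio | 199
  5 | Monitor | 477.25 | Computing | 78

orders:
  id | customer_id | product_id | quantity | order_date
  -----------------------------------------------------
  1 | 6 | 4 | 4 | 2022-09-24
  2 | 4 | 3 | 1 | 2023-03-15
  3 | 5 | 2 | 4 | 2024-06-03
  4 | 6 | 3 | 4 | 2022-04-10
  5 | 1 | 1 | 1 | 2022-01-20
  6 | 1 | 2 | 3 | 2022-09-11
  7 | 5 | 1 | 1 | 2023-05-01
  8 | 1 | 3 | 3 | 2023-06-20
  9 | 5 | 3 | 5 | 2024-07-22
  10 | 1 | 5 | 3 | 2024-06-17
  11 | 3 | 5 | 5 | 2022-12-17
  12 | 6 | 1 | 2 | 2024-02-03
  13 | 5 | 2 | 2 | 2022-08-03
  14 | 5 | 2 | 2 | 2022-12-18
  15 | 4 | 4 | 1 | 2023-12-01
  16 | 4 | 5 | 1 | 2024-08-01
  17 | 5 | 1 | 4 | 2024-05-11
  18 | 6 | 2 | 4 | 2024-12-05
SELECT name, city FROM customers WHERE city <> 'Los Angeles'

Execution result:
name | city
Ivy Brown | Phoenix
Olivia Garcia | Dallas
Tina Wilson | Phoenix
Tina Miller | Dallas
Noah Johnson | San Antonio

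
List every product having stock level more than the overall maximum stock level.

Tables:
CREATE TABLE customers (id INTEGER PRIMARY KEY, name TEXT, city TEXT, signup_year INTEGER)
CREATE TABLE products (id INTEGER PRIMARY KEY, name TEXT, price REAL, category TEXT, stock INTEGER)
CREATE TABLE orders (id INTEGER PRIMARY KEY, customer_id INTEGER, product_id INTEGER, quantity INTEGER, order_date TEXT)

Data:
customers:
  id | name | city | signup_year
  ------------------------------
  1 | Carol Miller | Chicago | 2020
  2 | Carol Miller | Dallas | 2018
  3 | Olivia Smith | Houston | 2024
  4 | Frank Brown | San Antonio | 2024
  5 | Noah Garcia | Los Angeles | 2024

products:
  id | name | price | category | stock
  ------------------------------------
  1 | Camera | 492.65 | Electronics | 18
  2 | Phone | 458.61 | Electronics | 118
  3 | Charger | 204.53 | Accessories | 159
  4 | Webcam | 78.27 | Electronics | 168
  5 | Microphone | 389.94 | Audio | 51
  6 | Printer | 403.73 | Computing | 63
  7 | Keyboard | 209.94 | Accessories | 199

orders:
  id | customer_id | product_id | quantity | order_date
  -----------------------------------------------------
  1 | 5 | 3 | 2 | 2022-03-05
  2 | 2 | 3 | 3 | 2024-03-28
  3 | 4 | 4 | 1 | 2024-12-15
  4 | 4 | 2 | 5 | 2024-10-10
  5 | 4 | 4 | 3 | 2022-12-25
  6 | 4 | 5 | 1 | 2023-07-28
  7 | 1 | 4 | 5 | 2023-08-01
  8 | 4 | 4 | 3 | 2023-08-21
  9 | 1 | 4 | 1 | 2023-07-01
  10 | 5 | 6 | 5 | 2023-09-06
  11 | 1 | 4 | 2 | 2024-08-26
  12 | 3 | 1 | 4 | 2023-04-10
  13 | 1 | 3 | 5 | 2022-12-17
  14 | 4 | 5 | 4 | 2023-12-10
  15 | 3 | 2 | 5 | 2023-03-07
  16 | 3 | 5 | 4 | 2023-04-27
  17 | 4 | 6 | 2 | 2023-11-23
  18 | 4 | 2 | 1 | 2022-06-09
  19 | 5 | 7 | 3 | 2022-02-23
SELECT name, stock FROM products WHERE stock > (SELECT MAX(stock) FROM products)

Execution result:
(no rows)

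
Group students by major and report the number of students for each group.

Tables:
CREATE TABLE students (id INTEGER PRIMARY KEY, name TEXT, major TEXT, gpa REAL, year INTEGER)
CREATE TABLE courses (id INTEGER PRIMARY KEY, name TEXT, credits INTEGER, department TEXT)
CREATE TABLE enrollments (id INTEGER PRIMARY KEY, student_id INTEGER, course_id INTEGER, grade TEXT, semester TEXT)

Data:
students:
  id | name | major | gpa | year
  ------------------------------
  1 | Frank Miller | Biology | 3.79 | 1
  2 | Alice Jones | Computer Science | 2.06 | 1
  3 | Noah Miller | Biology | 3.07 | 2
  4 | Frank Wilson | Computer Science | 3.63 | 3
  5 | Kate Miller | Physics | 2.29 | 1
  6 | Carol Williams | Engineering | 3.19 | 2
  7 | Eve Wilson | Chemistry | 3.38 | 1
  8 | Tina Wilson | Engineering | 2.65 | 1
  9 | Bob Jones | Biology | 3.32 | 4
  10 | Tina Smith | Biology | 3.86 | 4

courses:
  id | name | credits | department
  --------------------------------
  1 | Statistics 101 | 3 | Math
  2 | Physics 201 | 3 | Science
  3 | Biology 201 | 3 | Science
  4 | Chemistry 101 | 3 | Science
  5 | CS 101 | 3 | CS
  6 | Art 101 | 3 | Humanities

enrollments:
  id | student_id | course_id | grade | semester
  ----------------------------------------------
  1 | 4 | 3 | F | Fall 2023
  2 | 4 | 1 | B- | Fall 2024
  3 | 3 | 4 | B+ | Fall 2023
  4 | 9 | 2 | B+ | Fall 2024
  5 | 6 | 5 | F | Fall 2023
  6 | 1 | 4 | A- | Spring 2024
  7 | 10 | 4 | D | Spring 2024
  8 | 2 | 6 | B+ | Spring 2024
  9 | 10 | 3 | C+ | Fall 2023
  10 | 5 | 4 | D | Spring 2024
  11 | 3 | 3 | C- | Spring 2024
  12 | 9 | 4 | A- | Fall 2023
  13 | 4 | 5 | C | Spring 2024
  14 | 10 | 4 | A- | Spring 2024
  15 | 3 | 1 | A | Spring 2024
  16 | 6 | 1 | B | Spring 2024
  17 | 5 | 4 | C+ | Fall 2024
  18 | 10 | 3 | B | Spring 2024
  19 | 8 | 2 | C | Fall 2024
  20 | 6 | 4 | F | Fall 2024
SELECT major, COUNT(*) AS n FROM students GROUP BY major

Execution result:
major | n
Biology | 4
Chemistry | 1
Computer Science | 2
Engineering | 2
Physics | 1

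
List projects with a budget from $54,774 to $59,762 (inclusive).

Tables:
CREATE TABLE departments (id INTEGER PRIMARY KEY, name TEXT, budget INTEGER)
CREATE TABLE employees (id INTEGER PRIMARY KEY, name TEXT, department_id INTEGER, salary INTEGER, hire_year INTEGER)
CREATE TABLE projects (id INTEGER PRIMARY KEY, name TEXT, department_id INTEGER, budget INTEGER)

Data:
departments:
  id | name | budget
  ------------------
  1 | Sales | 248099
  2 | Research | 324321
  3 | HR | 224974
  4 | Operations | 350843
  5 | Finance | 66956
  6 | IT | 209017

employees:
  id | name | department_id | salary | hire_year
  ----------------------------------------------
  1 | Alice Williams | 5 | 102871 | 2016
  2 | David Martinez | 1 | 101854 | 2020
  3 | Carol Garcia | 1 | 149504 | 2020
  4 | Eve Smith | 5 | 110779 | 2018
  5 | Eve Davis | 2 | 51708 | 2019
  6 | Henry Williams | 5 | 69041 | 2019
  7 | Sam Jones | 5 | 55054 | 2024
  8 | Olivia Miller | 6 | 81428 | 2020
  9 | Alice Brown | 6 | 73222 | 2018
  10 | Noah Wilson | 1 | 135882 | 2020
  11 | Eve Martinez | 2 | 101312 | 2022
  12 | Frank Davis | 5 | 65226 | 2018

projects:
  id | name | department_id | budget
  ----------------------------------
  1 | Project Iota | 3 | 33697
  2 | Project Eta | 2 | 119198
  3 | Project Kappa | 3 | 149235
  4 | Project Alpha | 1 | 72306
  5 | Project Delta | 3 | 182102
SELECT name, budget FROM projects WHERE budget BETWEEN 54774 AND 59762

Execution result:
(no rows)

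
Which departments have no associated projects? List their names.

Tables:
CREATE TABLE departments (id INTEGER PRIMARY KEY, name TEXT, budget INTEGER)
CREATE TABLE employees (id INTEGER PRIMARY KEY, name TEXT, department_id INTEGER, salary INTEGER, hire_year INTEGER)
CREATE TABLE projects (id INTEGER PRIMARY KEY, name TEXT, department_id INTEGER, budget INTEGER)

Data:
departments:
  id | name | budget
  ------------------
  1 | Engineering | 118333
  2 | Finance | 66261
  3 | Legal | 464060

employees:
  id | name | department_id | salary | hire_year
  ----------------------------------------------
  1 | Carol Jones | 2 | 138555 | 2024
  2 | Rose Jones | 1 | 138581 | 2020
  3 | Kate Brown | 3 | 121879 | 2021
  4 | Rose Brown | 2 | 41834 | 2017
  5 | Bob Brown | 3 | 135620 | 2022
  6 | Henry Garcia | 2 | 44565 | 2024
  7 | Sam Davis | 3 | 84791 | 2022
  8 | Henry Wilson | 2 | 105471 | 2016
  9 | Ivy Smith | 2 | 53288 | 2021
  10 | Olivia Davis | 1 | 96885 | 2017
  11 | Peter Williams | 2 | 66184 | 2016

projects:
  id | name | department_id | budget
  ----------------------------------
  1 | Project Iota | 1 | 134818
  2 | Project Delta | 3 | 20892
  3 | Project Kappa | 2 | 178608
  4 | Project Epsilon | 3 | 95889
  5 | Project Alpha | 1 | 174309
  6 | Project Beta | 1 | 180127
SELECT p.name FROM departments p LEFT JOIN projects c ON c.department_id = p.id WHERE c.id IS NULL

Execution result:
(no rows)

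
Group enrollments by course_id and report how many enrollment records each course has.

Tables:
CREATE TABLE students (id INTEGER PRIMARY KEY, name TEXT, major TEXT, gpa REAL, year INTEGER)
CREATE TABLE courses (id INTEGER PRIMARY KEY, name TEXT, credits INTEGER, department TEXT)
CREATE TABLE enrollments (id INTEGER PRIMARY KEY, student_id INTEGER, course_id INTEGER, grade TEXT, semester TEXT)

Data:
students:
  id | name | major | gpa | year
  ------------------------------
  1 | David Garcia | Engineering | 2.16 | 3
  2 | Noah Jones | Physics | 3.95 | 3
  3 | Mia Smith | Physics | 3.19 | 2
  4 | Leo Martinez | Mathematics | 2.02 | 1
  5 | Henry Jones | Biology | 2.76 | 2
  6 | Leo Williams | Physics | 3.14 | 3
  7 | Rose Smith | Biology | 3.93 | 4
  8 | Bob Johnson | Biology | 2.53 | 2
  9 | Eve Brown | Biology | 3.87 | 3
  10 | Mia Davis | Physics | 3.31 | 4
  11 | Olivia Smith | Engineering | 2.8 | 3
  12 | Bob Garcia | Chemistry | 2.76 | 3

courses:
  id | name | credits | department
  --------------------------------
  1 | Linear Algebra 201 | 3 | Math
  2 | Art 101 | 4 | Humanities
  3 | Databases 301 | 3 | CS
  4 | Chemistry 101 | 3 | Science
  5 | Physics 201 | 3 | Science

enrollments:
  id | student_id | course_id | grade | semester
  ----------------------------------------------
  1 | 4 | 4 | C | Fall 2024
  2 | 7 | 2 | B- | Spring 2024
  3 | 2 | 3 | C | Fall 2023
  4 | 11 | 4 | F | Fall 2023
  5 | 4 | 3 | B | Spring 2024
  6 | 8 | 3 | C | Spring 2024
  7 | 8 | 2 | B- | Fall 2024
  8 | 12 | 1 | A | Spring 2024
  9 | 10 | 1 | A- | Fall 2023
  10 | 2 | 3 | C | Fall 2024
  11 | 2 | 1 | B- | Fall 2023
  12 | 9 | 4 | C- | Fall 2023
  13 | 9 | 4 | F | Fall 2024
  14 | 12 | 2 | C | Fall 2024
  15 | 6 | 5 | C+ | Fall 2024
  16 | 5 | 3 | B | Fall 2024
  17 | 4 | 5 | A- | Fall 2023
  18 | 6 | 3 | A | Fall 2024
SELECT course_id, COUNT(*) AS enrollment_count FROM enrollments GROUP BY course_id

Execution result:
course_id | enrollment_count
1 | 3
2 | 3
3 | 6
4 | 4
5 | 2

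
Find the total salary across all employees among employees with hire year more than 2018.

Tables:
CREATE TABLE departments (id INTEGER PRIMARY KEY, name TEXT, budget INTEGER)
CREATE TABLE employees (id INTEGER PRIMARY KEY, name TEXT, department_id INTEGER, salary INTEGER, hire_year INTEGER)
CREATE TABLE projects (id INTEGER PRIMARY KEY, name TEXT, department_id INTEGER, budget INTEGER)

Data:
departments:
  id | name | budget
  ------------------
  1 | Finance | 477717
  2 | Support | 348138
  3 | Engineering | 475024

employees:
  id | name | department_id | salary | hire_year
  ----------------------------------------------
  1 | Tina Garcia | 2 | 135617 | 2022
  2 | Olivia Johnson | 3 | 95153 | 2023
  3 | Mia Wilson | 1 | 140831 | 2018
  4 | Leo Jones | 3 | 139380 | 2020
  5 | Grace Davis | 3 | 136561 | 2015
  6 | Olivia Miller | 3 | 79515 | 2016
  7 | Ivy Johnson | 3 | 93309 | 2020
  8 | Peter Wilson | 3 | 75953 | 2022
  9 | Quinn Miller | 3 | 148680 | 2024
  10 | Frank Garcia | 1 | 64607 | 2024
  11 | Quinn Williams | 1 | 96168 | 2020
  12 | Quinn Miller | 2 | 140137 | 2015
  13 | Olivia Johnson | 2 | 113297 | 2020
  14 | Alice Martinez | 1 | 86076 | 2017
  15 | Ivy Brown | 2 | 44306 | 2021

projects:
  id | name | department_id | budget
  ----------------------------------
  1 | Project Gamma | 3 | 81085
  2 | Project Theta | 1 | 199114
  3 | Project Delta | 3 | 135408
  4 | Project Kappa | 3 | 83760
SELECT SUM(salary) FROM employees WHERE hire_year > 2018

Execution result:
1006470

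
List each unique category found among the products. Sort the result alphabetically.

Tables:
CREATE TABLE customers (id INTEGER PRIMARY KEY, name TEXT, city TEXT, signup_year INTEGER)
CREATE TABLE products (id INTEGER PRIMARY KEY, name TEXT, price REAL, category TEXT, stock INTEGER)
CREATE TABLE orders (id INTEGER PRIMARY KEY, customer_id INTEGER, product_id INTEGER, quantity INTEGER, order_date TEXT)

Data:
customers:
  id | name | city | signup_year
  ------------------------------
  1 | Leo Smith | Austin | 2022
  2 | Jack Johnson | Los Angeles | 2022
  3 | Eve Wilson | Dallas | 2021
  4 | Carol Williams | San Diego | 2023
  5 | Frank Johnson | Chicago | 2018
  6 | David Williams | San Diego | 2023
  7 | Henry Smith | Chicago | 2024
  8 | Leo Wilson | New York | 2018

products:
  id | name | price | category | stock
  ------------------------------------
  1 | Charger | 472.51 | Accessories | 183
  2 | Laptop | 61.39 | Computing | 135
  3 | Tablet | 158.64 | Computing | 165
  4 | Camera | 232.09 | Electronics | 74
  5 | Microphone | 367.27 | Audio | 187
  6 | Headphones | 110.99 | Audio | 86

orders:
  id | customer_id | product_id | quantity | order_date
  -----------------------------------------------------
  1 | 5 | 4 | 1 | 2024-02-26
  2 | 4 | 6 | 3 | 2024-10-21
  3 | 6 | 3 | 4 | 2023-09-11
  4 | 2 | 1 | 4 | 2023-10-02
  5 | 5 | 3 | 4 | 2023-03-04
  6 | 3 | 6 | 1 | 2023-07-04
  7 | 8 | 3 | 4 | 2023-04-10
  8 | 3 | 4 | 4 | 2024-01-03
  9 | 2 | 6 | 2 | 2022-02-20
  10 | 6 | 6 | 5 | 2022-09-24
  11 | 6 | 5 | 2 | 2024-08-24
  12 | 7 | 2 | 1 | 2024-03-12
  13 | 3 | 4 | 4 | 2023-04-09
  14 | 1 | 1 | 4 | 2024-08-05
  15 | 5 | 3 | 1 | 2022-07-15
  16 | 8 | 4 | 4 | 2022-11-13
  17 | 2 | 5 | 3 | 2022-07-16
SELECT DISTINCT category FROM products ORDER BY category

Execution result:
category
Accessories
Audio
Computing
Electronics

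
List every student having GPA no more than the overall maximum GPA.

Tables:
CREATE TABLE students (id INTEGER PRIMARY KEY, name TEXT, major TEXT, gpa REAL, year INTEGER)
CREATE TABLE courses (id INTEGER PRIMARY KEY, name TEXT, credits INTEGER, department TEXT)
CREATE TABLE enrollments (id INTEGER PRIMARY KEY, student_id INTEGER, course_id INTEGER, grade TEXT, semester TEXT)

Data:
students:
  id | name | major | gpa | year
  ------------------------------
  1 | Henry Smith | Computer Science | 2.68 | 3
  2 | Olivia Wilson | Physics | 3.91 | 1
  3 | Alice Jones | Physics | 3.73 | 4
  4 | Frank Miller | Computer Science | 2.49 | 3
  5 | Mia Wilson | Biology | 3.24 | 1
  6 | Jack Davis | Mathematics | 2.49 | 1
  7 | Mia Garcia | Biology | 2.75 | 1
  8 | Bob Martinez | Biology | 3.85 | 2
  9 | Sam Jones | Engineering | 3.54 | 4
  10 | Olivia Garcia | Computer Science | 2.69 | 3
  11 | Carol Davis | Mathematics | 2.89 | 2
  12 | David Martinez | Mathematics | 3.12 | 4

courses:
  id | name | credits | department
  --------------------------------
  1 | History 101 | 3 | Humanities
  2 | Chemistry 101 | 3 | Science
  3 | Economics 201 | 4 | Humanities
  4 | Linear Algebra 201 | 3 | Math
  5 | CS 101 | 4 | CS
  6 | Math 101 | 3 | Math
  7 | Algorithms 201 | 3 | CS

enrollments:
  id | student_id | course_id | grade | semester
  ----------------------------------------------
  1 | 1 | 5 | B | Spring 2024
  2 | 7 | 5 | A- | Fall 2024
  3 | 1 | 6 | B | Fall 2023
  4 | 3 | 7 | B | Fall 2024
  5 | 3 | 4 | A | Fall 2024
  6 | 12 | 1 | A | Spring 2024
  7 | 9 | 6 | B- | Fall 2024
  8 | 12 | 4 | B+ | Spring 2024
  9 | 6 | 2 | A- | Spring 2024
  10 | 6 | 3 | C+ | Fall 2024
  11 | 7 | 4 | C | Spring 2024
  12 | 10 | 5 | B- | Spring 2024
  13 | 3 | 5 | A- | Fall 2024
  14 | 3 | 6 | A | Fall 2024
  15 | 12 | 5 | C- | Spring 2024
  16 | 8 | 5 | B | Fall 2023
SELECT name, gpa FROM students WHERE gpa <= (SELECT MAX(gpa) FROM students)

Execution result:
name | gpa
Henry Smith | 2.68
Olivia Wilson | 3.91
Alice Jones | 3.73
Frank Miller | 2.49
Mia Wilson | 3.24
Jack Davis | 2.49
Mia Garcia | 2.75
Bob Martinez | 3.85
Sam Jones | 3.54
Olivia Garcia | 2.69
Carol Davis | 2.89
David Martinez | 3.12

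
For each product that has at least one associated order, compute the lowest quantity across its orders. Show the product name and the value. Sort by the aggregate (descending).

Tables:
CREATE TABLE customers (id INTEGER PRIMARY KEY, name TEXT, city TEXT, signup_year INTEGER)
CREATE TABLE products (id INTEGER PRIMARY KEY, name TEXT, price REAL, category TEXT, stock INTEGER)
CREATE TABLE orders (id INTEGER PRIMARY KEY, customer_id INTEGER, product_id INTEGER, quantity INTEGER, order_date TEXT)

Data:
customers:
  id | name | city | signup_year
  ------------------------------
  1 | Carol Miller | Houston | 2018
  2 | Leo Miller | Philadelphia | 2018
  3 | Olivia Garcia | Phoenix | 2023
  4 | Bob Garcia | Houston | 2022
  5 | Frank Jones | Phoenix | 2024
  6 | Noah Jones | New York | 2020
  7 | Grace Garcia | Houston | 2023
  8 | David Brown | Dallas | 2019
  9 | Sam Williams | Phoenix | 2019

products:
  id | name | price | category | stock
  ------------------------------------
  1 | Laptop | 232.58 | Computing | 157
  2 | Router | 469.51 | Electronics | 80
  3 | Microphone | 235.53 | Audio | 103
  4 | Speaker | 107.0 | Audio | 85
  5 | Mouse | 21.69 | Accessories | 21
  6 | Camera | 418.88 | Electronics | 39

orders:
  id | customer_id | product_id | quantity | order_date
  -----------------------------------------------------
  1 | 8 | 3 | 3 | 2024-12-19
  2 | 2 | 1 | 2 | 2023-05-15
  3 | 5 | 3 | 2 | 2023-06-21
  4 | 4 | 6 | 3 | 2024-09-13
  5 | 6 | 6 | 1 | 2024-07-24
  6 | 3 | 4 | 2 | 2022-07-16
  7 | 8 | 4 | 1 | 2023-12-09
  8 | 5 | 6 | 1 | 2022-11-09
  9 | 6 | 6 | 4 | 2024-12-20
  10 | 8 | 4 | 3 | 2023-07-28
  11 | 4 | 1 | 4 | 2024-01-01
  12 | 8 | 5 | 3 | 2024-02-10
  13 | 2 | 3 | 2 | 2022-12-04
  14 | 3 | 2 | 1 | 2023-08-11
SELECT p.name, MIN(c.quantity) AS min_quantity FROM orders c JOIN products p ON c.product_id = p.id GROUP BY p.id, p.name ORDER BY min_quantity DESC

Execution result:
name | min_quantity
Mouse | 3
Laptop | 2
Microphone | 2
Router | 1
Speaker | 1
Camera | 1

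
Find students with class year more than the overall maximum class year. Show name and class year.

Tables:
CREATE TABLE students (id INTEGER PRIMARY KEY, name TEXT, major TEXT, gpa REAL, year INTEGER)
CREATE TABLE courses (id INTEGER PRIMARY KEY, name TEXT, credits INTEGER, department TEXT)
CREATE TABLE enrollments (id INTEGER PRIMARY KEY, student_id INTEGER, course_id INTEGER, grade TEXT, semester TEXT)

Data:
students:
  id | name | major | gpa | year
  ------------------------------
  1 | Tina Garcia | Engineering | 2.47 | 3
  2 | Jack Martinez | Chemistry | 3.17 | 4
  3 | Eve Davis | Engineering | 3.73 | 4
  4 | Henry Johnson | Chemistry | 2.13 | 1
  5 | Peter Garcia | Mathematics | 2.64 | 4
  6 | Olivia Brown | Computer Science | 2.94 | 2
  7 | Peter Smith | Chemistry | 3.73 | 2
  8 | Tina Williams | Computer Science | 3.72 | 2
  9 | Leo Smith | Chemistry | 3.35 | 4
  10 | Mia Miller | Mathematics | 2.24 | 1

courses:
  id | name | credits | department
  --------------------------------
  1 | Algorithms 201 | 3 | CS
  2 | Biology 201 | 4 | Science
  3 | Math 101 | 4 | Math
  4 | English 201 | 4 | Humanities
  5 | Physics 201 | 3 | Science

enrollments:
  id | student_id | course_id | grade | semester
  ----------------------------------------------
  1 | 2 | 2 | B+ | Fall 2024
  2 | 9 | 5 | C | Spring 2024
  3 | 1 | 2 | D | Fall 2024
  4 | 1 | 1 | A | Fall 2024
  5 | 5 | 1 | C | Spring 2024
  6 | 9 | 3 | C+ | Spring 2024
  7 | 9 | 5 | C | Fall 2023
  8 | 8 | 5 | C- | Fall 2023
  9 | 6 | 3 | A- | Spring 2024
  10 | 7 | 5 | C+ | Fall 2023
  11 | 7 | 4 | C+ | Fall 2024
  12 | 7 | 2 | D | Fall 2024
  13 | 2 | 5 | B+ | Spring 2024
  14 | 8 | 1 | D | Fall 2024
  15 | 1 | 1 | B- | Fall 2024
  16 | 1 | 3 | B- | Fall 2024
SELECT name, year FROM students WHERE year > (SELECT MAX(year) FROM students)

Execution result:
(no rows)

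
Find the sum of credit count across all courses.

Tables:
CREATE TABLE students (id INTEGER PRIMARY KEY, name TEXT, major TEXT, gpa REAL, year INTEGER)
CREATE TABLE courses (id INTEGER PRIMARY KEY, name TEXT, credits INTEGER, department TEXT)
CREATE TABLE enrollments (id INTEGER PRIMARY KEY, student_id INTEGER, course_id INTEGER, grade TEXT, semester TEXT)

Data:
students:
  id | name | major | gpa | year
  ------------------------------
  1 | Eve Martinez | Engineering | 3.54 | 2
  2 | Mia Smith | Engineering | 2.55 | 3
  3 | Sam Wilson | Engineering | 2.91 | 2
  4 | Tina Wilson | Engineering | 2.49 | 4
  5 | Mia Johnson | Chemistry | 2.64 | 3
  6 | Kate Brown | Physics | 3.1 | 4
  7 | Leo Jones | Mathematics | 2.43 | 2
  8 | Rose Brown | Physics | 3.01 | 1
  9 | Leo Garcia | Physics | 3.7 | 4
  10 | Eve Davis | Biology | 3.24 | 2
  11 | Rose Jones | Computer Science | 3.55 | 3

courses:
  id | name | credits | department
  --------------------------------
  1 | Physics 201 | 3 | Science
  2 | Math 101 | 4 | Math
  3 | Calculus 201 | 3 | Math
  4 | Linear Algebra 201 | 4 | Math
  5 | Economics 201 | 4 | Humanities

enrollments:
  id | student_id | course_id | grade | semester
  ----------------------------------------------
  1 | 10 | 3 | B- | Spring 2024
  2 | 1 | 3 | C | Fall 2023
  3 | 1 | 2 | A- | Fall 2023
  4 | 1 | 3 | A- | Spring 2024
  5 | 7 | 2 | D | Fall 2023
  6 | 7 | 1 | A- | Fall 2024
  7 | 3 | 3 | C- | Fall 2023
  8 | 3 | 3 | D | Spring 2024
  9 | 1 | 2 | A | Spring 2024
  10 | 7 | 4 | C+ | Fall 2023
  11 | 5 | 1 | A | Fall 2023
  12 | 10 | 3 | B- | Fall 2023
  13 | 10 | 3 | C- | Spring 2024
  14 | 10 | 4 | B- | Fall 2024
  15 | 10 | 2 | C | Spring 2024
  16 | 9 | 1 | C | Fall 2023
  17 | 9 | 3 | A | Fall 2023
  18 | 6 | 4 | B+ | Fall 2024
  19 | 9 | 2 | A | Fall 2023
SELECT SUM(credits) FROM courses

Execution result:
18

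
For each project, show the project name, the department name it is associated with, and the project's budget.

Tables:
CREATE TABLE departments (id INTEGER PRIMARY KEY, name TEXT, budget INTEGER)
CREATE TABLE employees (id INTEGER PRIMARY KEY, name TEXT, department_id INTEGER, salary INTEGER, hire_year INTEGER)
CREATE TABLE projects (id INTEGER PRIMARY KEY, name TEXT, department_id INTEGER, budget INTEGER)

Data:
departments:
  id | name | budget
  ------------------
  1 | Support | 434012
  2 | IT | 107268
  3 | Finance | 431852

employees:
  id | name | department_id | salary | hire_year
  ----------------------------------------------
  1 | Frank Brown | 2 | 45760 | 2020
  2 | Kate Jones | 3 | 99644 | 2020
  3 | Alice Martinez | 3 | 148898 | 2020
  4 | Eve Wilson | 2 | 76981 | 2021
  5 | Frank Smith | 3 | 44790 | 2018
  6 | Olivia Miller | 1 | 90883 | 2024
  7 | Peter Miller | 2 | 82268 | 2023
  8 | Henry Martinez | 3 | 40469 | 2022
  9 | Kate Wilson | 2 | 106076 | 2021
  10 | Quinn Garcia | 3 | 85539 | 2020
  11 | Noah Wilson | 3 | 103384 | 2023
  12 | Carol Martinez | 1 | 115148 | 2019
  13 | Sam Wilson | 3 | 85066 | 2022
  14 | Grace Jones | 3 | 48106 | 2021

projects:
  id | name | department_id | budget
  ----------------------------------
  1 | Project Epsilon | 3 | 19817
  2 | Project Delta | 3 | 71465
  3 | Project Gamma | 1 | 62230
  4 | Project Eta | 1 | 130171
SELECT c.name, p.name AS department, c.budget FROM projects c JOIN departments p ON c.department_id = p.id

Execution result:
name | department | budget
Project Epsilon | Finance | 19817
Project Delta | Finance | 71465
Project Gamma | Support | 62230
Project Eta | Support | 130171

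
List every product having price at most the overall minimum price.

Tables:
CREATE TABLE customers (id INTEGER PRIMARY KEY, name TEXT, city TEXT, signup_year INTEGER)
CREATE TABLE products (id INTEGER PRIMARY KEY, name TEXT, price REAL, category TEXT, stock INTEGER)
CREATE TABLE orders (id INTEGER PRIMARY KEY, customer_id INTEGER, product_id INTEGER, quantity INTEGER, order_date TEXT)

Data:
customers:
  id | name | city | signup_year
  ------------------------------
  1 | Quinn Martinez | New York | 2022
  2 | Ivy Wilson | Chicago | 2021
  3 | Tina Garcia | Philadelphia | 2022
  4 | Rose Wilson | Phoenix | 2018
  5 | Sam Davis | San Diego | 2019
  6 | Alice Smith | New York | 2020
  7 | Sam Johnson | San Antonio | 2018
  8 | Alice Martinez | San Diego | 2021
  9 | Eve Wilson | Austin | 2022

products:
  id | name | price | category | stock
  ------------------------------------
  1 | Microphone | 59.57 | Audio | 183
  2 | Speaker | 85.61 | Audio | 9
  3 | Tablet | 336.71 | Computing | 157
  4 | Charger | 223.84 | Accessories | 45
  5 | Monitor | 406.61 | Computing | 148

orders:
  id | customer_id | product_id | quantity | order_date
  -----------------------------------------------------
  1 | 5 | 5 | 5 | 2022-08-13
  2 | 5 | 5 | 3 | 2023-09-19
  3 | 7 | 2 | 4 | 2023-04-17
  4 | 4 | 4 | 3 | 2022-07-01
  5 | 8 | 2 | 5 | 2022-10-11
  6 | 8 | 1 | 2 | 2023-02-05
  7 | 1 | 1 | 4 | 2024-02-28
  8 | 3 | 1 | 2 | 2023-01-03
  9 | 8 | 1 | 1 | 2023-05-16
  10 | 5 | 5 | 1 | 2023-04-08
SELECT name, price FROM products WHERE price <= (SELECT MIN(price) FROM products)

Execution result:
name | price
Microphone | 59.57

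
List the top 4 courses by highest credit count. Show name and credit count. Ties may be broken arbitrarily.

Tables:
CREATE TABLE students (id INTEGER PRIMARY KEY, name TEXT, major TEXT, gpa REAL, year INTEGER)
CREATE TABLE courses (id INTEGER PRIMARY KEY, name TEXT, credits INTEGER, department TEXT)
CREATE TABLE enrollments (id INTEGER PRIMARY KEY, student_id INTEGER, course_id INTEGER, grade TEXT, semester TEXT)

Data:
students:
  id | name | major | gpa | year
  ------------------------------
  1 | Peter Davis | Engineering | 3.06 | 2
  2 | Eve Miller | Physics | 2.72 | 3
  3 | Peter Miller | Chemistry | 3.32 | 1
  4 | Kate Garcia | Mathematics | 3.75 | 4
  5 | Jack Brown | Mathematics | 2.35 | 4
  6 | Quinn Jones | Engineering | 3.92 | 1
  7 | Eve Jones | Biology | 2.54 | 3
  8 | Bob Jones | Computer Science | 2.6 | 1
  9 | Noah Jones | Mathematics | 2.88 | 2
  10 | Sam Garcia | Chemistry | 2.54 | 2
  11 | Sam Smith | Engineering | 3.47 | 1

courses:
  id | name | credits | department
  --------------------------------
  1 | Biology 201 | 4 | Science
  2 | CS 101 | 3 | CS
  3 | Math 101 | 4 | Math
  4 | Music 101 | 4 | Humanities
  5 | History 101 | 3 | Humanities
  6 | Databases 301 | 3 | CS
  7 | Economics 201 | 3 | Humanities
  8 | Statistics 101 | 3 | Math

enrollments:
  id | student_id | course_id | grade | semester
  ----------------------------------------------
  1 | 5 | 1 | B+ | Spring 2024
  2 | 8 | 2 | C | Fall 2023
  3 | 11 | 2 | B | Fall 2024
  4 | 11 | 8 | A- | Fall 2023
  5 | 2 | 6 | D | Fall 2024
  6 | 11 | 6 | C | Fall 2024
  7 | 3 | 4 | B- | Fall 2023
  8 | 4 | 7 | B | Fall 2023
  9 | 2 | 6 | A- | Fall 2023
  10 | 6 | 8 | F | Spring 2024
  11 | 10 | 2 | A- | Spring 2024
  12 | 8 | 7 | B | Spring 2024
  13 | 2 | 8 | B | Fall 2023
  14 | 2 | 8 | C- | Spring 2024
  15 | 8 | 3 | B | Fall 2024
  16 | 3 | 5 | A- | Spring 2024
SELECT name, credits FROM courses ORDER BY credits DESC LIMIT 4

Execution result:
name | credits
Biology 201 | 4
Math 101 | 4
Music 101 | 4
CS 101 | 3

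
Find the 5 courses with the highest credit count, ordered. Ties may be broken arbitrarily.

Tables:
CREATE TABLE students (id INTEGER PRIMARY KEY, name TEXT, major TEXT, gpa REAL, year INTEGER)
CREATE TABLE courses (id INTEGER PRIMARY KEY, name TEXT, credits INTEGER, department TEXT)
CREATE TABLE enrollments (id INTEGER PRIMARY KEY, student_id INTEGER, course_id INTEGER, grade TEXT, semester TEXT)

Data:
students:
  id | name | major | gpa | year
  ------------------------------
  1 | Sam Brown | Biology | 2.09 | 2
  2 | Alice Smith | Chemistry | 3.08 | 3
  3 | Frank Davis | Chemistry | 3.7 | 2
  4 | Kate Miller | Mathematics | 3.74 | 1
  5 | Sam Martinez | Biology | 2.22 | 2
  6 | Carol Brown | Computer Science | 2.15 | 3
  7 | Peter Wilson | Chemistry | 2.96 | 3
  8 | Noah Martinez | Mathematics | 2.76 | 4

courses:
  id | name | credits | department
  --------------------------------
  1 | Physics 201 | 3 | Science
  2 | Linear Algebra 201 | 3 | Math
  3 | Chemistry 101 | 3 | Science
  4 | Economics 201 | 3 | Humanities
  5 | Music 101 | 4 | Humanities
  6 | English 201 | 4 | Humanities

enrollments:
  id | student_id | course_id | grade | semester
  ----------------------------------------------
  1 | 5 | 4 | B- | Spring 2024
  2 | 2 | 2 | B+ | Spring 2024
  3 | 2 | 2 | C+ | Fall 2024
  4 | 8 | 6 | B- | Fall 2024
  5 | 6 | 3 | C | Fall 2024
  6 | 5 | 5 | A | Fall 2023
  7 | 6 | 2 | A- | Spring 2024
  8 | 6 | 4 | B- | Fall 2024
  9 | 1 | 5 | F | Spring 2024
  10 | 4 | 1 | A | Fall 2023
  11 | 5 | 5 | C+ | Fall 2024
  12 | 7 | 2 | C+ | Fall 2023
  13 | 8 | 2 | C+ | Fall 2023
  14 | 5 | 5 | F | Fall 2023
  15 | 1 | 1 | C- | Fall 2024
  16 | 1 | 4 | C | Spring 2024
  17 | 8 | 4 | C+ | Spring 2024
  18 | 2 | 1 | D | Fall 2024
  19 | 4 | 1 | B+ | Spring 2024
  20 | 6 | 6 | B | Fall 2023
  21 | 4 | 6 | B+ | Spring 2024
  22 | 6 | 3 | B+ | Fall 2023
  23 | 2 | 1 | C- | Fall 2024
SELECT name, credits FROM courses ORDER BY credits DESC LIMIT 5

Execution result:
name | credits
Music 101 | 4
English 201 | 4
Physics 201 | 3
Linear Algebra 201 | 3
Chemistry 101 | 3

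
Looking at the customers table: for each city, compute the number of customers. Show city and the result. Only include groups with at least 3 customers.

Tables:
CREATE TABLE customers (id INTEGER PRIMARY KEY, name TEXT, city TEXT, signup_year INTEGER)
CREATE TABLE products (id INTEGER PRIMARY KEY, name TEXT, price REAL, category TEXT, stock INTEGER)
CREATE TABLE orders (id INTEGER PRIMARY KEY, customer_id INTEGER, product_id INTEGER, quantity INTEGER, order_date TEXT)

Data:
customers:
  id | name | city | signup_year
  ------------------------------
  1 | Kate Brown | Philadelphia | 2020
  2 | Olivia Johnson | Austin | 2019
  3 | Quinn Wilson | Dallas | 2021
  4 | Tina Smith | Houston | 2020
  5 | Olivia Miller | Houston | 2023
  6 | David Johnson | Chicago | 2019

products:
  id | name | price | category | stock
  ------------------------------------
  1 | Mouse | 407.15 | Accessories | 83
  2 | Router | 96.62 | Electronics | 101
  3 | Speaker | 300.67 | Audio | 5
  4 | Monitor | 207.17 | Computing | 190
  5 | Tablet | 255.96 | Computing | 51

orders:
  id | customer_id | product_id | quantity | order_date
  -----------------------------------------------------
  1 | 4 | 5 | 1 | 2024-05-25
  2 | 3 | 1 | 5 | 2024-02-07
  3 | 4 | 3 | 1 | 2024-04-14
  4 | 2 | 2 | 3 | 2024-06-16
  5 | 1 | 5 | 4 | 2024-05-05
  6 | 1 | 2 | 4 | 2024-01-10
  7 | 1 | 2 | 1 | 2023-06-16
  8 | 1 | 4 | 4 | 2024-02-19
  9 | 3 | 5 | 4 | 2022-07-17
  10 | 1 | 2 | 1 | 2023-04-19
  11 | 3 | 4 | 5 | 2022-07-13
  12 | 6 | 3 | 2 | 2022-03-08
SELECT city, COUNT(*) AS n FROM customers GROUP BY city HAVING COUNT(*) >= 3

Execution result:
(no rows)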